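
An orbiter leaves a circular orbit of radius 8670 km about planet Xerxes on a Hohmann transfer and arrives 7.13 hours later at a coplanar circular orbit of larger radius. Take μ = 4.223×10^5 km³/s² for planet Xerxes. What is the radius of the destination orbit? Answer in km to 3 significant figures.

r₂ = 52200 km

Transfer time t = 7.13 hours = 25668 s, and t = π√(a_t³/μ).
So a_t = (μ t²/π²)^(1/3) = (4.223×10^5 × (25668)² / π²)^(1/3) = 30435 km.
Since a_t = (r₁ + r₂)/2, r₂ = 2a_t − r₁ = 2×30435 − 8670 = 52200 km.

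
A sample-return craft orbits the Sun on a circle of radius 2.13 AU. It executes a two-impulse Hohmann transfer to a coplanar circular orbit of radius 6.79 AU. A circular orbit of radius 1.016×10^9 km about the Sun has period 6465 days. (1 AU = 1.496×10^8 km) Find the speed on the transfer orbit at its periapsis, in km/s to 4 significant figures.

v = 25.18 km/s

From Kepler's third law T² = 4π²r³/μ at r = 1.016×10^9 km, T = 6465 days = 6465 × 86400 s = 5.58576×10^8 s: μ = 4π²r³/T² = 1.32702×10^11 km³/s².
In km: r₁ = 2.13 × 1.496×10^8 = 3.18648×10^8 km; r₂ = 6.79 × 1.496×10^8 = 1.015784×10^9 km.
Semi-major axis of the transfer orbit: a_t = (3.18648×10^8 + 1.015784×10^9)/2 = 6.67216×10^8 km.
At periapsis, r = 3.18648×10^8 km.
From the vis-viva equation, v = √[μ(2/r − 1/a_t)] = 25.18 km/s.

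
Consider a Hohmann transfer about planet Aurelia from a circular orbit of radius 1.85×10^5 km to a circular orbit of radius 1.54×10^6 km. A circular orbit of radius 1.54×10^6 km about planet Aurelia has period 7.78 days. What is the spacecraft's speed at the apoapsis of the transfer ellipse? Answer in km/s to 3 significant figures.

From Kepler's third law T² = 4π²r³/μ at r = 1.54×10^6 km, T = 7.78 days = 7.78 × 86400 s = 6.72192×10^5 s: μ = 4π²r³/T² = 3.19106×10^8 km³/s².
The Hohmann ellipse has a_t = (r₁ + r₂)/2 = 8.625×10^5 km.
At apoapsis, r = 1.540×10^6 km.
Vis-viva: v = √[μ(2/r − 1/a_t)] = √[3.19106×10^8 × (2/1.540×10^6 − 1/8.625×10^5)] = 6.667 km/s.

v = 6.67 km/s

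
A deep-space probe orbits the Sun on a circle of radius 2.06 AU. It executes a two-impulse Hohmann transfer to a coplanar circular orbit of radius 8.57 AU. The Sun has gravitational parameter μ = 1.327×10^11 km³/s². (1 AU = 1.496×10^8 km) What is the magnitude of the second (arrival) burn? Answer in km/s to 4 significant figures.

In km: r₁ = 2.06 × 1.496×10^8 = 3.08176×10^8 km; r₂ = 8.57 × 1.496×10^8 = 1.282072×10^9 km.
Semi-major axis of the transfer orbit: a_t = (3.08176×10^8 + 1.282072×10^9)/2 = 7.95124×10^8 km.
On the circular orbit at r = 1.282072×10^9 km, v_c = √(μ/r) = 10.174 km/s.
Transfer-orbit speed at the same r (vis-viva, a = a_t): v_t = √[μ(2/r − 1/a_t)] = 6.3338 km/s.
Δv₂ = |v_t − v_c| = |6.3338 − 10.174| = 3.840 km/s.

Δv₂ = 3.840 km/s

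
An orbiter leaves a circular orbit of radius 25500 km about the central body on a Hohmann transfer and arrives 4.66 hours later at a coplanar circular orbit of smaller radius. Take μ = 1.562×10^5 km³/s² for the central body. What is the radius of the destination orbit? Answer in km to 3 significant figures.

Transfer time t = 4.66 hours = 16776 s, and t = π√(a_t³/μ).
So a_t = (μ t²/π²)^(1/3) = (1.562×10^5 × (16776)² / π²)^(1/3) = 16453 km.
Since a_t = (r₁ + r₂)/2, r₂ = 2a_t − r₁ = 2×16453 − 25500 = 7406 km.

r₂ = 7410 km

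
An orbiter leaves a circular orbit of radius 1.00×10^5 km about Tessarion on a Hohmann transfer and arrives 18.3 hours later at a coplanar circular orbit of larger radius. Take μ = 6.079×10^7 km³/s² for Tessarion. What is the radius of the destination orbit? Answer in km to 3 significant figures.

Transfer time t = 18.3 hours = 65880 s, and t = π√(a_t³/μ).
So a_t = (μ t²/π²)^(1/3) = (6.079×10^7 × (65880)² / π²)^(1/3) = 2.9901×10^5 km.
Since a_t = (r₁ + r₂)/2, r₂ = 2a_t − r₁ = 2×2.9901×10^5 − 1.000×10^5 = 4.9802×10^5 km.

r₂ = 4.98×10^5 km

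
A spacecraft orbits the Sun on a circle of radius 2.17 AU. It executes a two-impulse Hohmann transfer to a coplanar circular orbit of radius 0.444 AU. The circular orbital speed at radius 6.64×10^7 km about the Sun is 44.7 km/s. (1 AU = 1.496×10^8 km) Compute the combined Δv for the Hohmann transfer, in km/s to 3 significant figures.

From the circular-orbit relation v² = μ/r at r = 6.64×10^7 km: μ = v²r = (44.7)² × 6.64×10^7 = 1.32673×10^11 km³/s².
In km: r₁ = 2.17 × 1.496×10^8 = 3.24632×10^8 km; r₂ = 0.444 × 1.496×10^8 = 6.64224×10^7 km.
The Hohmann ellipse has a_t = (r₁ + r₂)/2 = 1.955272×10^8 km.
Circular speed at r₁: v₁ = √(μ/r₁) = √(1.32673×10^11/3.24632×10^8) = 20.2160 km/s.
On the transfer ellipse at r₁, vis-viva equation gives v_a = √[μ(2/r₁ − 1/a_t)] = 11.7828 km/s.
First burn Δv₁ = |v_a − v₁| = 8.4332 km/s.
Circular speed at r₂: v₂ = √(μ/r₂) = 44.692 km/s.
Transfer-orbit speed at r₂: v_p = √[μ(2/r₂ − 1/a_t)] = 57.587 km/s.
Second burn Δv₂ = |v₂ − v_p| = 12.895 km/s.
Total Δv = Δv₁ + Δv₂ = 21.33 km/s.

Δv = 21.3 km/s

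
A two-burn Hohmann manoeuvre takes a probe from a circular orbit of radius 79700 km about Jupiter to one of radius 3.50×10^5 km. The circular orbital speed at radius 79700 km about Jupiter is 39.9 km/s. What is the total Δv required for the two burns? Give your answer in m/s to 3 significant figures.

From the circular-orbit relation v² = μ/r at r = 79700 km: μ = v²r = (39.9)² × 79700 = 1.26883×10^8 km³/s².
Semi-major axis of the transfer orbit: a_t = (79700 + 3.500×10^5)/2 = 2.1485×10^5 km.
Circular speed at r₁: v₁ = √(μ/r₁) = √(1.26883×10^8/79700) = 39.90 km/s.
On the transfer ellipse at r₁, v² = μ(2/r − 1/a) gives v_p = √[μ(2/r₁ − 1/a_t)] = 50.93 km/s.
First burn Δv₁ = |v_p − v₁| = 11.03 km/s.
At r₂, v₂ = √(μ/r₂) = 19.040 km/s.
Transfer-orbit speed at r₂: v_a = √[μ(2/r₂ − 1/a_t)] = 11.597 km/s.
Second burn Δv₂ = |v₂ − v_a| = 7.443 km/s.
Total Δv = Δv₁ + Δv₂ = 18.47 km/s.

Δv = 18500 m/s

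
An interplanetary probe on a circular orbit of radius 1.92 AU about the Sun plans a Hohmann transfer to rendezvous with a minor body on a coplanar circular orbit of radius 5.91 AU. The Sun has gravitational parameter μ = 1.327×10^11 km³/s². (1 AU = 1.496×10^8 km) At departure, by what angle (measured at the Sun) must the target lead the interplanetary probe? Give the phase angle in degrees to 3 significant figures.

In km: r₁ = 1.92 × 1.496×10^8 = 2.87232×10^8 km; r₂ = 5.91 × 1.496×10^8 = 8.84136×10^8 km.
Transfer-ellipse semi-major axis a_t = (r₁ + r₂)/2 = (2.87232×10^8 + 8.84136×10^8)/2 = 5.85684×10^8 km.
The half-period of the transfer ellipse is t = π√(a_t³/μ) = 1.22239×10^8 s.
The target's mean motion on its circular orbit is ω₂ = √(μ/r₂³) = 1.38566×10^-8 rad/s.
Angle swept by the target during transfer: ω₂·t = 1.69382 rad = 97.049°.
The interplanetary probe traverses 180° on the transfer ellipse, so the target must lead by 180° − 97.049° = 83.0°.

φ = 83.0°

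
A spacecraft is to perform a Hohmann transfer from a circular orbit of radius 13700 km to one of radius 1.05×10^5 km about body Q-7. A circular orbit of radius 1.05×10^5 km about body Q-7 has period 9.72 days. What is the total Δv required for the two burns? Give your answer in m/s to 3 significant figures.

Δv = 1130 m/s

From Kepler's third law T² = 4π²r³/μ at r = 1.05×10^5 km, T = 9.72 days = 9.72 × 86400 s = 8.39808×10^5 s: μ = 4π²r³/T² = 64798.9 km³/s².
Semi-major axis of the transfer orbit: a_t = (13700 + 1.050×10^5)/2 = 59350 km.
At r₁ the circular-orbit speed is v₁ = √(μ/r₁) = 2.1748 km/s.
Transfer-orbit speed at r₁ (v² = μ(2/r − 1/a)): v_p = √[μ(2/r₁ − 1/a_t)] = 2.8927 km/s.
First burn Δv₁ = |v_p − v₁| = 0.7179 km/s.
At r₂, v₂ = √(μ/r₂) = 0.785578 km/s.
Transfer-orbit speed at r₂: v_a = √[μ(2/r₂ − 1/a_t)] = 0.377432 km/s.
Second burn Δv₂ = |v₂ − v_a| = 0.4081 km/s.
Δv = Δv₁ + Δv₂ = 0.7179 + 0.4081 = 1.126 km/s.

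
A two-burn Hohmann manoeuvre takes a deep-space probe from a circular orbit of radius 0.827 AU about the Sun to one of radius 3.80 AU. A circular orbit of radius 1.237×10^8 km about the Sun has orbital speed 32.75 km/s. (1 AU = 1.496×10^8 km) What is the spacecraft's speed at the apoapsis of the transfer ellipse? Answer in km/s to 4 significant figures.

From the circular-orbit relation v² = μ/r at r = 1.237×10^8 km: μ = v²r = (32.75)² × 1.237×10^8 = 1.32676×10^11 km³/s².
In km: r₁ = 0.827 × 1.496×10^8 = 1.237192×10^8 km; r₂ = 3.80 × 1.496×10^8 = 5.6848×10^8 km.
Semi-major axis of the transfer orbit: a_t = (1.237192×10^8 + 5.6848×10^8)/2 = 3.460996×10^8 km.
The apoapsis of the transfer ellipse is at r = 5.6848×10^8 km.
Vis-viva: v = √[μ(2/r − 1/a_t)] = √[1.32676×10^11 × (2/5.6848×10^8 − 1/3.460996×10^8)] = 9.134 km/s.

v = 9.134 km/s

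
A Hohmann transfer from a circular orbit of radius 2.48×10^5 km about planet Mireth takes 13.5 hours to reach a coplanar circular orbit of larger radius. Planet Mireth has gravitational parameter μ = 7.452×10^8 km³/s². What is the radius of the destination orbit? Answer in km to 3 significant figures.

r₂ = 8.78×10^5 km

Transfer time t = 13.5 hours = 48600 s, and t = π√(a_t³/μ).
So a_t = (μ t²/π²)^(1/3) = (7.452×10^8 × (48600)² / π²)^(1/3) = 5.6288×10^5 km.
Since a_t = (r₁ + r₂)/2, r₂ = 2a_t − r₁ = 2×5.6288×10^5 − 2.480×10^5 = 8.7776×10^5 km.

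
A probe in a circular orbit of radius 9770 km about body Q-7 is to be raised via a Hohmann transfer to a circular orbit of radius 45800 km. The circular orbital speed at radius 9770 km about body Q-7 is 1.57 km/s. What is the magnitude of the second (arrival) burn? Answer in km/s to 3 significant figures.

From the circular-orbit relation v² = μ/r at r = 9770 km: μ = v²r = (1.57)² × 9770 = 24082.1 km³/s².
Transfer-ellipse semi-major axis a_t = (r₁ + r₂)/2 = (9770 + 45800)/2 = 27785 km.
Circular speed at r = 45800 km: v_c = √(μ/r) = 0.7251 km/s.
Vis-viva on the transfer ellipse at r = 45800 km gives v_t = √[μ(2/r − 1/a_t)] = 0.4300 km/s.
Δv₂ = |v_t − v_c| = |0.4300 − 0.7251| = 0.2951 km/s.

Δv₂ = 0.295 km/s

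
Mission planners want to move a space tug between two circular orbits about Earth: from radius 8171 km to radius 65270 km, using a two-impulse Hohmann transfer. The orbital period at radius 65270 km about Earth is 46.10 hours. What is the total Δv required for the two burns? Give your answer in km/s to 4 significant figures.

From Kepler's third law T² = 4π²r³/μ at r = 65270 km, T = 46.10 hours = 46.10 × 3600 s = 1.6596×10^5 s: μ = 4π²r³/T² = 3.98560×10^5 km³/s².
Transfer-ellipse semi-major axis a_t = (r₁ + r₂)/2 = (8171 + 65270)/2 = 36720.5 km.
At r₁ the circular-orbit speed is v₁ = √(μ/r₁) = 6.9840808 km/s.
On the transfer ellipse at r₁, vis-viva gives v_p = √[μ(2/r₁ − 1/a_t)] = 9.3113311 km/s.
First burn Δv₁ = |v_p − v₁| = 2.3273 km/s.
Circular speed at r₂: v₂ = √(μ/r₂) = 2.4711 km/s.
Transfer-orbit speed at r₂: v_a = √[μ(2/r₂ − 1/a_t)] = 1.1657 km/s.
Second burn Δv₂ = |v₂ − v_a| = 1.3054 km/s.
Total Δv = Δv₁ + Δv₂ = 3.633 km/s.

Δv = 3.633 km/s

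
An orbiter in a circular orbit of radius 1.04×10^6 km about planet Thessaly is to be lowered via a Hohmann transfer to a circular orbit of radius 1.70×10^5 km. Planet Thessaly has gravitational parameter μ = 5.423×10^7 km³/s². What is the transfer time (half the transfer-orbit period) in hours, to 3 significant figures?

The Hohmann ellipse has a_t = (r₁ + r₂)/2 = 6.050×10^5 km.
Half the transfer-orbit period gives t = π√(a_t³/μ) = 2.008×10^5 s.
Converting: 2.008×10^5 s ÷ 3600 s/hour = 55.8 hours.

t = 55.8 hours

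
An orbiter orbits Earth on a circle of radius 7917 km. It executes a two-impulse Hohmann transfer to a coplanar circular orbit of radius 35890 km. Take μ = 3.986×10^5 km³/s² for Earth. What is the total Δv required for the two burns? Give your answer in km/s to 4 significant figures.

Transfer-ellipse semi-major axis a_t = (r₁ + r₂)/2 = (7917 + 35890)/2 = 21903.5 km.
Circular speed at r₁: v₁ = √(μ/r₁) = √(3.986×10^5/7917) = 7.096 km/s.
On the transfer ellipse at r₁, vis-viva equation gives v_p = √[μ(2/r₁ − 1/a_t)] = 9.083 km/s.
First burn Δv₁ = |v_p − v₁| = 1.987 km/s.
Circular speed at r₂: v₂ = √(μ/r₂) = 3.333 km/s.
Transfer-orbit speed at r₂: v_a = √[μ(2/r₂ − 1/a_t)] = 2.004 km/s.
Second burn Δv₂ = |v₂ − v_a| = 1.329 km/s.
Δv = Δv₁ + Δv₂ = 1.987 + 1.329 = 3.316 km/s.

Δv = 3.316 km/s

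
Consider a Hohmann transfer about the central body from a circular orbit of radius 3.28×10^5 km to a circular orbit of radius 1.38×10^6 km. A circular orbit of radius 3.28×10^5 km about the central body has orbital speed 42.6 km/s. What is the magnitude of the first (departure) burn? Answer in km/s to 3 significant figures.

Δv₁ = 11.6 km/s

From the circular-orbit relation v² = μ/r at r = 3.28×10^5 km: μ = v²r = (42.6)² × 3.28×10^5 = 5.95241×10^8 km³/s².
Semi-major axis of the transfer orbit: a_t = (3.280×10^5 + 1.380×10^6)/2 = 8.540×10^5 km.
Circular speed at r = 3.280×10^5 km: v_c = √(μ/r) = 42.60 km/s.
Transfer-orbit speed at the same r (vis-viva, a = a_t): v_t = √[μ(2/r − 1/a_t)] = 54.15 km/s.
Δv₁ = |v_t − v_c| = |54.15 − 42.60| = 11.55 km/s.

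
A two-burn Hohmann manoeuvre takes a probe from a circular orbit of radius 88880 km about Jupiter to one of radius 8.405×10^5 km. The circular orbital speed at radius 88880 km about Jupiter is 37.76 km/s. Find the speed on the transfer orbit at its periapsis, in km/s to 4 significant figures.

v = 50.78 km/s

From the circular-orbit relation v² = μ/r at r = 88880 km: μ = v²r = (37.76)² × 88880 = 1.26727×10^8 km³/s².
Semi-major axis of the transfer orbit: a_t = (88880 + 8.405×10^5)/2 = 4.6469×10^5 km.
At periapsis, r = 88880 km.
Applying v² = μ(2/r − 1/a_t): v = 50.78 km/s.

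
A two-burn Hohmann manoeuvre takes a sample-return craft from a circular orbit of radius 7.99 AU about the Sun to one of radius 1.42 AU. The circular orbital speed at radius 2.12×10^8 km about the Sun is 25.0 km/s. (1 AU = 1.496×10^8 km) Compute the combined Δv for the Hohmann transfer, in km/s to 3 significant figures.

Δv = 12.3 km/s

From the circular-orbit relation v² = μ/r at r = 2.12×10^8 km: μ = v²r = (25.0)² × 2.12×10^8 = 1.32500×10^11 km³/s².
In km: r₁ = 7.99 × 1.496×10^8 = 1.195304×10^9 km; r₂ = 1.42 × 1.496×10^8 = 2.12432×10^8 km.
Semi-major axis of the transfer orbit: a_t = (1.195304×10^9 + 2.12432×10^8)/2 = 7.03868×10^8 km.
At r₁ the circular-orbit speed is v₁ = √(μ/r₁) = 10.5286 km/s.
Transfer-orbit speed at r₁ (v² = μ(2/r − 1/a)): v_a = √[μ(2/r₁ − 1/a_t)] = 5.78406 km/s.
First burn Δv₁ = |v_a − v₁| = 4.7445 km/s.
Circular speed at r₂: v₂ = √(μ/r₂) = 24.975 km/s.
Transfer-orbit speed at r₂: v_p = √[μ(2/r₂ − 1/a_t)] = 32.546 km/s.
Second burn Δv₂ = |v₂ − v_p| = 7.5710 km/s.
Δv = Δv₁ + Δv₂ = 4.7445 + 7.5710 = 12.32 km/s.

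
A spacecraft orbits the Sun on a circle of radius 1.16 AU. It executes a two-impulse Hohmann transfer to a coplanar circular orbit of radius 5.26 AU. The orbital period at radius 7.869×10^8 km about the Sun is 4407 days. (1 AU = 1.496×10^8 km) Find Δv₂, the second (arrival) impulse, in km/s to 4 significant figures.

Δv₂ = 5.179 km/s

From Kepler's third law T² = 4π²r³/μ at r = 7.869×10^8 km, T = 4407 days = 4407 × 86400 s = 3.807648×10^8 s: μ = 4π²r³/T² = 1.32680×10^11 km³/s².
In km: r₁ = 1.16 × 1.496×10^8 = 1.73536×10^8 km; r₂ = 5.26 × 1.496×10^8 = 7.86896×10^8 km.
The Hohmann ellipse has a_t = (r₁ + r₂)/2 = 4.80216×10^8 km.
Circular speed at r = 7.86896×10^8 km: v_c = √(μ/r) = 12.985 km/s.
Transfer-orbit speed at the same r (vis-viva, a = a_t): v_t = √[μ(2/r − 1/a_t)] = 7.8059 km/s.
Δv₂ = |v_t − v_c| = |7.8059 − 12.985| = 5.179 km/s.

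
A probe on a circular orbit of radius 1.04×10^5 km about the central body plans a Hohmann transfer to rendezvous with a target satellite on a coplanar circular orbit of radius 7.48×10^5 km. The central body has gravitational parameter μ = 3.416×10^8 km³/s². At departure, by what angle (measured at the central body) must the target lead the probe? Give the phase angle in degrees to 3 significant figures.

φ = 103°

Semi-major axis of the transfer orbit: a_t = (1.040×10^5 + 7.480×10^5)/2 = 4.260×10^5 km.
The half-period of the transfer ellipse is t = π√(a_t³/μ) = 47260 s.
The target's mean motion on its circular orbit is ω₂ = √(μ/r₂³) = 2.857×10^-5 rad/s.
Angle swept by the target during transfer: ω₂·t = 1.3502 rad = 77.36°.
Arrival is 180° from departure on the ellipse, so φ = 180° − 77.36° = 103°.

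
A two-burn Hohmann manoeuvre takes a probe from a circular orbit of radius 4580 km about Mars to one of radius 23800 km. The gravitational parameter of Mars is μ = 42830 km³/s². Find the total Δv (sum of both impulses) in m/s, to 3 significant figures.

Δv = 1480 m/s

The Hohmann ellipse has a_t = (r₁ + r₂)/2 = 14190 km.
At r₁ the circular-orbit speed is v₁ = √(μ/r₁) = 3.0580 km/s.
Transfer-orbit speed at r₁ (v² = μ(2/r − 1/a)): v_p = √[μ(2/r₁ − 1/a_t)] = 3.9604 km/s.
First burn Δv₁ = |v_p − v₁| = 0.9024 km/s.
At r₂, v₂ = √(μ/r₂) = 1.3415 km/s.
Transfer-orbit speed at r₂: v_a = √[μ(2/r₂ − 1/a_t)] = 0.76213 km/s.
Second burn Δv₂ = |v₂ − v_a| = 0.5794 km/s.
Total Δv = Δv₁ + Δv₂ = 1.482 km/s.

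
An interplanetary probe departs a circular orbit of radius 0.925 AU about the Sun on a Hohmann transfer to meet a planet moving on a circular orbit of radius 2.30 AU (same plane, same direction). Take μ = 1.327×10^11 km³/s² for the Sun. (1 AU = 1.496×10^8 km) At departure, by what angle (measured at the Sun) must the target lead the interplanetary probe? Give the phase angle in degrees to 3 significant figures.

φ = 74.3°

In km: r₁ = 0.925 × 1.496×10^8 = 1.3838×10^8 km; r₂ = 2.30 × 1.496×10^8 = 3.4408×10^8 km.
Transfer-ellipse semi-major axis a_t = (r₁ + r₂)/2 = (1.3838×10^8 + 3.4408×10^8)/2 = 2.4123×10^8 km.
Transfer time t = π√(a_t³/μ) = 3.231×10^7 s.
Target angular speed ω₂ = √(μ/r₂³) = 5.708×10^-8 rad/s.
Angle swept by the target during transfer: ω₂·t = 1.844 rad = 105.7°.
The interplanetary probe traverses 180° on the transfer ellipse, so the target must lead by 180° − 105.7° = 74.3°.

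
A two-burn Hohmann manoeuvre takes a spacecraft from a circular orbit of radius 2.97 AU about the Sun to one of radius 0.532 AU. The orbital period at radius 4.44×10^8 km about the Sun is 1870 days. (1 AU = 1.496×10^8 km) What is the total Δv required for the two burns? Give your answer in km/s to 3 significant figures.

From Kepler's third law T² = 4π²r³/μ at r = 4.44×10^8 km, T = 1870 days = 1870 × 86400 s = 1.61568×10^8 s: μ = 4π²r³/T² = 1.32373×10^11 km³/s².
In km: r₁ = 2.97 × 1.496×10^8 = 4.44312×10^8 km; r₂ = 0.532 × 1.496×10^8 = 7.95872×10^7 km.
The Hohmann ellipse has a_t = (r₁ + r₂)/2 = 2.619496×10^8 km.
Circular speed at r₁: v₁ = √(μ/r₁) = √(1.32373×10^11/4.44312×10^8) = 17.26 km/s.
Transfer-orbit speed at r₁ (v² = μ(2/r − 1/a)): v_a = √[μ(2/r₁ − 1/a_t)] = 9.514 km/s.
First burn Δv₁ = |v_a − v₁| = 7.746 km/s.
At r₂, v₂ = √(μ/r₂) = 40.78 km/s.
Transfer-orbit speed at r₂: v_p = √[μ(2/r₂ − 1/a_t)] = 53.11 km/s.
Second burn Δv₂ = |v₂ − v_p| = 12.33 km/s.
Total Δv = Δv₁ + Δv₂ = 20.08 km/s.

Δv = 20.1 km/s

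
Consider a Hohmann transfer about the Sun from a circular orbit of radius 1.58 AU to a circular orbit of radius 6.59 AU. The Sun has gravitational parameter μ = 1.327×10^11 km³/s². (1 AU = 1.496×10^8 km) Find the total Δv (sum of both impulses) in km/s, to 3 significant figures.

In km: r₁ = 1.58 × 1.496×10^8 = 2.36368×10^8 km; r₂ = 6.59 × 1.496×10^8 = 9.85864×10^8 km.
The Hohmann ellipse has a_t = (r₁ + r₂)/2 = 6.11116×10^8 km.
At r₁ the circular-orbit speed is v₁ = √(μ/r₁) = 23.69 km/s.
On the transfer ellipse at r₁, v² = μ(2/r − 1/a) gives v_p = √[μ(2/r₁ − 1/a_t)] = 30.09 km/s.
First burn Δv₁ = |v_p − v₁| = 6.400 km/s.
Circular speed at r₂: v₂ = √(μ/r₂) = 11.6018 km/s.
Transfer-orbit speed at r₂: v_a = √[μ(2/r₂ − 1/a_t)] = 7.21538 km/s.
Second burn Δv₂ = |v₂ − v_a| = 4.386 km/s.
Δv = Δv₁ + Δv₂ = 6.400 + 4.386 = 10.79 km/s.

Δv = 10.8 km/s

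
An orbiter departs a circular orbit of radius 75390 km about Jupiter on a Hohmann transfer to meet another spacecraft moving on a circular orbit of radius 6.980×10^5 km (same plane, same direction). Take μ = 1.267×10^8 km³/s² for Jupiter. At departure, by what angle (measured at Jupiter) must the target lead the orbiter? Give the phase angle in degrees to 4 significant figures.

φ = 105.8°

The Hohmann ellipse has a_t = (r₁ + r₂)/2 = 3.86695×10^5 km.
Transfer time t = π√(a_t³/μ) = 67114 s.
The target's mean motion on its circular orbit is ω₂ = √(μ/r₂³) = 1.9302×10^-5 rad/s.
Angle swept by the target during transfer: ω₂·t = 1.2954 rad = 74.22°.
Arrival is 180° from departure on the ellipse, so φ = 180° − 74.22° = 105.8°.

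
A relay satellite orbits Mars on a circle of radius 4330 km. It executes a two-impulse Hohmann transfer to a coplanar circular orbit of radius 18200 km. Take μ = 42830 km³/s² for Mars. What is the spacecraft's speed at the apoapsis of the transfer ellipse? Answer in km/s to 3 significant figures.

v = 0.951 km/s

Semi-major axis of the transfer orbit: a_t = (4330 + 18200)/2 = 11265 km.
At apoapsis, r = 18200 km.
Vis-viva: v = √[μ(2/r − 1/a_t)] = √[42830 × (2/18200 − 1/11265)] = 0.9511 km/s.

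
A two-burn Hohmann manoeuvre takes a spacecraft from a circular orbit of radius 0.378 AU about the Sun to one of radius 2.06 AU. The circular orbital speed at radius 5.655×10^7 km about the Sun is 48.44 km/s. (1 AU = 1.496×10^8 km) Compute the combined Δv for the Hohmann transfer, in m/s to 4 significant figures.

From the circular-orbit relation v² = μ/r at r = 5.655×10^7 km: μ = v²r = (48.44)² × 5.655×10^7 = 1.32691×10^11 km³/s².
In km: r₁ = 0.378 × 1.496×10^8 = 5.65488×10^7 km; r₂ = 2.06 × 1.496×10^8 = 3.08176×10^8 km.
The Hohmann ellipse has a_t = (r₁ + r₂)/2 = 1.823624×10^8 km.
At r₁ the circular-orbit speed is v₁ = √(μ/r₁) = 48.44 km/s.
Transfer-orbit speed at r₁ (vis-viva equation): v_p = √[μ(2/r₁ − 1/a_t)] = 62.97 km/s.
First burn Δv₁ = |v_p − v₁| = 14.530 km/s.
At r₂, v₂ = √(μ/r₂) = 20.75014 km/s.
Transfer-orbit speed at r₂: v_a = √[μ(2/r₂ − 1/a_t)] = 11.55487 km/s.
Second burn Δv₂ = |v₂ − v_a| = 9.1953 km/s.
Δv = Δv₁ + Δv₂ = 14.530 + 9.1953 = 23.73 km/s.

Δv = 23730 m/s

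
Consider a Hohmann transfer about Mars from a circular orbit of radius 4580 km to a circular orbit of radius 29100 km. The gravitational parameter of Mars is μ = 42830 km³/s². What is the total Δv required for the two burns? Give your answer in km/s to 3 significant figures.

Δv = 1.54 km/s

The Hohmann ellipse has a_t = (r₁ + r₂)/2 = 16840 km.
Circular speed at r₁: v₁ = √(μ/r₁) = √(42830/4580) = 3.0580 km/s.
Transfer-orbit speed at r₁ (vis-viva): v_p = √[μ(2/r₁ − 1/a_t)] = 4.0199 km/s.
First burn Δv₁ = |v_p − v₁| = 0.9619 km/s.
Circular speed at r₂: v₂ = √(μ/r₂) = 1.2132 km/s.
Transfer-orbit speed at r₂: v_a = √[μ(2/r₂ − 1/a_t)] = 0.63269 km/s.
Second burn Δv₂ = |v₂ − v_a| = 0.5805 km/s.
Total Δv = Δv₁ + Δv₂ = 1.542 km/s.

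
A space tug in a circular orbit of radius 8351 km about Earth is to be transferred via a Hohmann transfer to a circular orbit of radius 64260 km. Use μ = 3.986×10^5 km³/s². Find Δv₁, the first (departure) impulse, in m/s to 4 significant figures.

Transfer-ellipse semi-major axis a_t = (r₁ + r₂)/2 = (8351 + 64260)/2 = 36305.5 km.
On the circular orbit at r = 8351 km, v_c = √(μ/r) = 6.9087 km/s.
Vis-viva on the transfer ellipse at r = 8351 km gives v_t = √[μ(2/r − 1/a_t)] = 9.1914 km/s.
Δv₁ = |v_t − v_c| = |9.1914 − 6.9087| = 2.283 km/s.

Δv₁ = 2283 m/s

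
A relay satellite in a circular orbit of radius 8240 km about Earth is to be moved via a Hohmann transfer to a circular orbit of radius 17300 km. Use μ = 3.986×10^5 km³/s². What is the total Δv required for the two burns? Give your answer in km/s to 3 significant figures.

Transfer-ellipse semi-major axis a_t = (r₁ + r₂)/2 = (8240 + 17300)/2 = 12770 km.
Circular speed at r₁: v₁ = √(μ/r₁) = √(3.986×10^5/8240) = 6.955 km/s.
Transfer-orbit speed at r₁ (vis-viva): v_p = √[μ(2/r₁ − 1/a_t)] = 8.095 km/s.
First burn Δv₁ = |v_p − v₁| = 1.140 km/s.
At r₂, v₂ = √(μ/r₂) = 4.80005 km/s.
Transfer-orbit speed at r₂: v_a = √[μ(2/r₂ − 1/a_t)] = 3.85579 km/s.
Second burn Δv₂ = |v₂ − v_a| = 0.9443 km/s.
Total Δv = Δv₁ + Δv₂ = 2.084 km/s.

Δv = 2.08 km/s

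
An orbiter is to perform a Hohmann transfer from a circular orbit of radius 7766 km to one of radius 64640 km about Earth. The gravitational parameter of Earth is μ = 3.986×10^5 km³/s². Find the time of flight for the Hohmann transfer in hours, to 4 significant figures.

Transfer-ellipse semi-major axis a_t = (r₁ + r₂)/2 = (7766 + 64640)/2 = 36203 km.
By Kepler's third law the transfer-orbit period is T = 2π√(a_t³/μ), so t = T/2 = 34277 s.
Converting: 34277 s ÷ 3600 s/hour = 9.521 hours.

t = 9.521 hours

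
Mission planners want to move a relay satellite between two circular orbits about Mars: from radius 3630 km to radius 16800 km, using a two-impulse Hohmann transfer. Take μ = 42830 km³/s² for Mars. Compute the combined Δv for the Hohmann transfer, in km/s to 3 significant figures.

Δv = 1.62 km/s

Transfer-ellipse semi-major axis a_t = (r₁ + r₂)/2 = (3630 + 16800)/2 = 10215 km.
Circular speed at r₁: v₁ = √(μ/r₁) = √(42830/3630) = 3.434952 km/s.
Transfer-orbit speed at r₁ (vis-viva): v_p = √[μ(2/r₁ − 1/a_t)] = 4.405104 km/s.
First burn Δv₁ = |v_p − v₁| = 0.9702 km/s.
Circular speed at r₂: v₂ = √(μ/r₂) = 1.5967 km/s.
Transfer-orbit speed at r₂: v_a = √[μ(2/r₂ − 1/a_t)] = 0.95182 km/s.
Second burn Δv₂ = |v₂ − v_a| = 0.6449 km/s.
Total Δv = Δv₁ + Δv₂ = 1.615 km/s.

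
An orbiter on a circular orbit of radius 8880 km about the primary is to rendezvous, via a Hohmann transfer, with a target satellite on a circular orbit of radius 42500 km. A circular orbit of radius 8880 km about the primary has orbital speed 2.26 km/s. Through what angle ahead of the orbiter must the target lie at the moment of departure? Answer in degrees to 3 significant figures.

From the circular-orbit relation v² = μ/r at r = 8880 km: μ = v²r = (2.26)² × 8880 = 45355.5 km³/s².
Semi-major axis of the transfer orbit: a_t = (8880 + 42500)/2 = 25690 km.
Transfer time t = π√(a_t³/μ) = 60741 s.
The target's mean motion on its circular orbit is ω₂ = √(μ/r₂³) = 2.4307×10^-5 rad/s.
Angle swept by the target during transfer: ω₂·t = 1.4764 rad = 84.59°.
The orbiter traverses 180° on the transfer ellipse, so the target must lead by 180° − 84.59° = 95.4°.

φ = 95.4°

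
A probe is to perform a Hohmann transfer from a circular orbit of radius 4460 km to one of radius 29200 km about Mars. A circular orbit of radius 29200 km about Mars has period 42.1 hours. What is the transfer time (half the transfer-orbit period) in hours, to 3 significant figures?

From Kepler's third law T² = 4π²r³/μ at r = 29200 km, T = 42.1 hours = 42.1 × 3600 s = 1.5156×10^5 s: μ = 4π²r³/T² = 42789.7 km³/s².
Semi-major axis of the transfer orbit: a_t = (4460 + 29200)/2 = 16830 km.
Transfer time t = π√(a_t³/μ) = π√((16830)³ / 42789.7) = 33160 s.
Converting: 33160 s ÷ 3600 s/hour = 9.21 hours.

t = 9.21 hours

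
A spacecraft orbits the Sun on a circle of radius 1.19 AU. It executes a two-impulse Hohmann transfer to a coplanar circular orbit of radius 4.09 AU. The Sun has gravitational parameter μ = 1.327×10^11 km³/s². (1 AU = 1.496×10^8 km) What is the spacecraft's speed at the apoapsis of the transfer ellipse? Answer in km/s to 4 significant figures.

In km: r₁ = 1.19 × 1.496×10^8 = 1.78024×10^8 km; r₂ = 4.09 × 1.496×10^8 = 6.11864×10^8 km.
Transfer-ellipse semi-major axis a_t = (r₁ + r₂)/2 = (1.78024×10^8 + 6.11864×10^8)/2 = 3.94944×10^8 km.
At apoapsis, r = 6.11864×10^8 km.
Applying v² = μ(2/r − 1/a_t): v = 9.887 km/s.

v = 9.887 km/s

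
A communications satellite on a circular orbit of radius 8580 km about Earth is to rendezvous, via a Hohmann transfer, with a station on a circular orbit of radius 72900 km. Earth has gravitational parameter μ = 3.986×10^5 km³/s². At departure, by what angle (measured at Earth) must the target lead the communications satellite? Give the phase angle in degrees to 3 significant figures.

Semi-major axis of the transfer orbit: a_t = (8580 + 72900)/2 = 40740 km.
Transfer time t = π√(a_t³/μ) = 40918 s.
The target's mean motion on its circular orbit is ω₂ = √(μ/r₂³) = 3.2076×10^-5 rad/s.
Angle swept by the target during transfer: ω₂·t = 1.3125 rad = 75.20°.
The communications satellite traverses 180° on the transfer ellipse, so the target must lead by 180° − 75.20° = 105°.

φ = 105°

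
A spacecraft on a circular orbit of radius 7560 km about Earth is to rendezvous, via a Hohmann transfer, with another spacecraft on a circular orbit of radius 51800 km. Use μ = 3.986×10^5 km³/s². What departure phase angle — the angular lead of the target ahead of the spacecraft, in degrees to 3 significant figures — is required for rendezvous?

φ = 102°

Semi-major axis of the transfer orbit: a_t = (7560 + 51800)/2 = 29680 km.
Transfer time t = π√(a_t³/μ) = 25443.5 s.
Target angular speed ω₂ = √(μ/r₂³) = 5.35518×10^-5 rad/s.
Angle swept by the target during transfer: ω₂·t = 1.3625 rad = 78.07°.
Arrival is 180° from departure on the ellipse, so φ = 180° − 78.07° = 102°.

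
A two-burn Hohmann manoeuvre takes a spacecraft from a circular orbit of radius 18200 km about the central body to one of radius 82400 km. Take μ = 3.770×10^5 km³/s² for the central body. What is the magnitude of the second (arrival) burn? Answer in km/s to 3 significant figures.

The Hohmann ellipse has a_t = (r₁ + r₂)/2 = 50300 km.
Circular speed at r = 82400 km: v_c = √(μ/r) = 2.13898 km/s.
Vis-viva on the transfer ellipse at r = 82400 km gives v_t = √[μ(2/r − 1/a_t)] = 1.28665 km/s.
Δv₂ = |v_t − v_c| = |1.28665 − 2.13898| = 0.8523 km/s.

Δv₂ = 0.852 km/s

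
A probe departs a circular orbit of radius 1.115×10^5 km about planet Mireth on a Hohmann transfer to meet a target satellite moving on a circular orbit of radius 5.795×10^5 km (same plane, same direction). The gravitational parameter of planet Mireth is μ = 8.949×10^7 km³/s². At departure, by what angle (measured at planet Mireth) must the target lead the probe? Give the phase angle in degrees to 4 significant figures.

φ = 97.14°

Semi-major axis of the transfer orbit: a_t = (1.115×10^5 + 5.795×10^5)/2 = 3.455×10^5 km.
Transfer time t = π√(a_t³/μ) = 67443 s.
The target's mean motion on its circular orbit is ω₂ = √(μ/r₂³) = 2.1444×10^-5 rad/s.
Angle swept by the target during transfer: ω₂·t = 1.4462 rad = 82.86°.
Arrival is 180° from departure on the ellipse, so φ = 180° − 82.86° = 97.14°.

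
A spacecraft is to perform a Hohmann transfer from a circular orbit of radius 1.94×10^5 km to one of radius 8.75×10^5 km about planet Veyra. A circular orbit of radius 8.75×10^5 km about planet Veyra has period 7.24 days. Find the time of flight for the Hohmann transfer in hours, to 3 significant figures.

From Kepler's third law T² = 4π²r³/μ at r = 8.75×10^5 km, T = 7.24 days = 7.24 × 86400 s = 6.25536×10^5 s: μ = 4π²r³/T² = 6.75895×10^7 km³/s².
The Hohmann ellipse has a_t = (r₁ + r₂)/2 = 5.345×10^5 km.
Transfer time t = π√(a_t³/μ) = π√((5.345×10^5)³ / 6.75895×10^7) = 1.493×10^5 s.
Converting: 1.493×10^5 s ÷ 3600 s/hour = 41.5 hours.

t = 41.5 hours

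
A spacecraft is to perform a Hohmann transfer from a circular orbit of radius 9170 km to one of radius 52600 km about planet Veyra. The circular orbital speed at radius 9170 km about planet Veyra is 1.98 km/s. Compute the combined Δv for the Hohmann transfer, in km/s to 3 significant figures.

From the circular-orbit relation v² = μ/r at r = 9170 km: μ = v²r = (1.98)² × 9170 = 35950.1 km³/s².
The Hohmann ellipse has a_t = (r₁ + r₂)/2 = 30885 km.
At r₁ the circular-orbit speed is v₁ = √(μ/r₁) = 1.980 km/s.
On the transfer ellipse at r₁, vis-viva equation gives v_p = √[μ(2/r₁ − 1/a_t)] = 2.584 km/s.
First burn Δv₁ = |v_p − v₁| = 0.6040 km/s.
At r₂, v₂ = √(μ/r₂) = 0.8267 km/s.
Transfer-orbit speed at r₂: v_a = √[μ(2/r₂ − 1/a_t)] = 0.4505 km/s.
Second burn Δv₂ = |v₂ − v_a| = 0.3762 km/s.
Total Δv = Δv₁ + Δv₂ = 0.9802 km/s.

Δv = 0.980 km/s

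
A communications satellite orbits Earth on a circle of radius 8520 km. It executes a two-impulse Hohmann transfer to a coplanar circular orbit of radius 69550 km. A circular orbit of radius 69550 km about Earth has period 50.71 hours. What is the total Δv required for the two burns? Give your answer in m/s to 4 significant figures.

Δv = 3565 m/s

From Kepler's third law T² = 4π²r³/μ at r = 69550 km, T = 50.71 hours = 50.71 × 3600 s = 1.82556×10^5 s: μ = 4π²r³/T² = 3.98528×10^5 km³/s².
Transfer-ellipse semi-major axis a_t = (r₁ + r₂)/2 = (8520 + 69550)/2 = 39035 km.
At r₁ the circular-orbit speed is v₁ = √(μ/r₁) = 6.839 km/s.
Transfer-orbit speed at r₁ (vis-viva): v_p = √[μ(2/r₁ − 1/a_t)] = 9.129 km/s.
First burn Δv₁ = |v_p − v₁| = 2.290 km/s.
At r₂, v₂ = √(μ/r₂) = 2.39376 km/s.
Transfer-orbit speed at r₂: v_a = √[μ(2/r₂ − 1/a_t)] = 1.11834 km/s.
Second burn Δv₂ = |v₂ − v_a| = 1.275 km/s.
Δv = Δv₁ + Δv₂ = 2.290 + 1.275 = 3.565 km/s.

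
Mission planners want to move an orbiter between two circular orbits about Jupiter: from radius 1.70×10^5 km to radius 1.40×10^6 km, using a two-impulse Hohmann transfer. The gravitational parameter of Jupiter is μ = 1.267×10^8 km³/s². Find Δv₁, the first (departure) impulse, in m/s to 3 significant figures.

Δv₁ = 9160 m/s

Semi-major axis of the transfer orbit: a_t = (1.700×10^5 + 1.400×10^6)/2 = 7.850×10^5 km.
On the circular orbit at r = 1.700×10^5 km, v_c = √(μ/r) = 27.300 km/s.
Transfer-orbit speed at the same r (vis-viva, a = a_t): v_t = √[μ(2/r − 1/a_t)] = 36.458 km/s.
Δv₁ = |v_t − v_c| = |36.458 − 27.300| = 9.158 km/s.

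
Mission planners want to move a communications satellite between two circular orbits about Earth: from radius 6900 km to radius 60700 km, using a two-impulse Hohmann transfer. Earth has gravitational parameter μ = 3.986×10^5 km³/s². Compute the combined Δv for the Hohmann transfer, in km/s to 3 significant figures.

The Hohmann ellipse has a_t = (r₁ + r₂)/2 = 33800 km.
At r₁ the circular-orbit speed is v₁ = √(μ/r₁) = 7.60053 km/s.
Transfer-orbit speed at r₁ (vis-viva): v_p = √[μ(2/r₁ − 1/a_t)] = 10.1854 km/s.
First burn Δv₁ = |v_p − v₁| = 2.585 km/s.
At r₂, v₂ = √(μ/r₂) = 2.563 km/s.
Transfer-orbit speed at r₂: v_a = √[μ(2/r₂ − 1/a_t)] = 1.158 km/s.
Second burn Δv₂ = |v₂ − v_a| = 1.405 km/s.
Total Δv = Δv₁ + Δv₂ = 3.990 km/s.

Δv = 3.99 km/s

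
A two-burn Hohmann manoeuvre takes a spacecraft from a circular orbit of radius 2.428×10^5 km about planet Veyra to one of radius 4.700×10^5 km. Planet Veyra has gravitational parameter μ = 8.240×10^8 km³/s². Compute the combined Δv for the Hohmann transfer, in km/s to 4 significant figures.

Transfer-ellipse semi-major axis a_t = (r₁ + r₂)/2 = (2.428×10^5 + 4.700×10^5)/2 = 3.564×10^5 km.
Circular speed at r₁: v₁ = √(μ/r₁) = √(8.240×10^8/2.428×10^5) = 58.256 km/s.
Transfer-orbit speed at r₁ (vis-viva): v_p = √[μ(2/r₁ − 1/a_t)] = 66.899 km/s.
First burn Δv₁ = |v_p − v₁| = 8.643 km/s.
Circular speed at r₂: v₂ = √(μ/r₂) = 41.871 km/s.
Transfer-orbit speed at r₂: v_a = √[μ(2/r₂ − 1/a_t)] = 34.560 km/s.
Second burn Δv₂ = |v₂ − v_a| = 7.311 km/s.
Δv = Δv₁ + Δv₂ = 8.643 + 7.311 = 15.95 km/s.

Δv = 15.95 km/s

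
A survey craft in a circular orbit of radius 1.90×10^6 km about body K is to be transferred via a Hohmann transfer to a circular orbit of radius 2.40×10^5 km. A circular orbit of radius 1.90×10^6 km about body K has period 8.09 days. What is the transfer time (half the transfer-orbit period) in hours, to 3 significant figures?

t = 41.0 hours

From Kepler's third law T² = 4π²r³/μ at r = 1.90×10^6 km, T = 8.09 days = 8.09 × 86400 s = 6.98976×10^5 s: μ = 4π²r³/T² = 5.54238×10^8 km³/s².
Transfer-ellipse semi-major axis a_t = (r₁ + r₂)/2 = (1.900×10^6 + 2.400×10^5)/2 = 1.070×10^6 km.
Transfer time t = π√(a_t³/μ) = π√((1.070×10^6)³ / 5.54238×10^8) = 1.477×10^5 s.
Converting: 1.477×10^5 s ÷ 3600 s/hour = 41.0 hours.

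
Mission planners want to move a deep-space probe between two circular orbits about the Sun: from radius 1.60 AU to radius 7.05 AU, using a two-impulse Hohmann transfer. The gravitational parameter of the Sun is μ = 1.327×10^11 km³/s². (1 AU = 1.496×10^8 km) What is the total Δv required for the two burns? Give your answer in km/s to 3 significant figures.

In km: r₁ = 1.60 × 1.496×10^8 = 2.3936×10^8 km; r₂ = 7.05 × 1.496×10^8 = 1.05468×10^9 km.
Transfer-ellipse semi-major axis a_t = (r₁ + r₂)/2 = (2.3936×10^8 + 1.05468×10^9)/2 = 6.4702×10^8 km.
Circular speed at r₁: v₁ = √(μ/r₁) = √(1.327×10^11/2.3936×10^8) = 23.546 km/s.
Transfer-orbit speed at r₁ (vis-viva equation): v_p = √[μ(2/r₁ − 1/a_t)] = 30.062 km/s.
First burn Δv₁ = |v_p − v₁| = 6.516 km/s.
At r₂, v₂ = √(μ/r₂) = 11.21696 km/s.
Transfer-orbit speed at r₂: v_a = √[μ(2/r₂ − 1/a_t)] = 6.822476 km/s.
Second burn Δv₂ = |v₂ − v_a| = 4.394 km/s.
Δv = Δv₁ + Δv₂ = 6.516 + 4.394 = 10.91 km/s.

Δv = 10.9 km/s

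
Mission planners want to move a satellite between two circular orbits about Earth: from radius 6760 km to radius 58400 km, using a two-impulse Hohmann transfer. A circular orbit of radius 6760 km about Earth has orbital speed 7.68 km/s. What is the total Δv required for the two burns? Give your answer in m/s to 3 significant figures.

Δv = 4030 m/s

From the circular-orbit relation v² = μ/r at r = 6760 km: μ = v²r = (7.68)² × 6760 = 3.98721×10^5 km³/s².
Semi-major axis of the transfer orbit: a_t = (6760 + 58400)/2 = 32580 km.
Circular speed at r₁: v₁ = √(μ/r₁) = √(3.98721×10^5/6760) = 7.6800 km/s.
On the transfer ellipse at r₁, vis-viva gives v_p = √[μ(2/r₁ − 1/a_t)] = 10.282 km/s.
First burn Δv₁ = |v_p − v₁| = 2.602 km/s.
Circular speed at r₂: v₂ = √(μ/r₂) = 2.613 km/s.
Transfer-orbit speed at r₂: v_a = √[μ(2/r₂ − 1/a_t)] = 1.190 km/s.
Second burn Δv₂ = |v₂ − v_a| = 1.423 km/s.
Total Δv = Δv₁ + Δv₂ = 4.025 km/s.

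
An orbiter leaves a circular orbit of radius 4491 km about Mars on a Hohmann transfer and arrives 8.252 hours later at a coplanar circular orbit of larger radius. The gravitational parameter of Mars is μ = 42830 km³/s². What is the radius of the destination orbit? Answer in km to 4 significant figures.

Transfer time t = 8.252 hours = 29707.2 s, and t = π√(a_t³/μ).
So a_t = (μ t²/π²)^(1/3) = (42830 × (29707.2)² / π²)^(1/3) = 15646 km.
Since a_t = (r₁ + r₂)/2, r₂ = 2a_t − r₁ = 2×15646 − 4491 = 26801 km.

r₂ = 26800 km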